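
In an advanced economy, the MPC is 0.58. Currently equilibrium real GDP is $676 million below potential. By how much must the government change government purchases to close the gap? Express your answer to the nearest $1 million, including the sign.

Spending multiplier = 1/(1 − MPC) = 1/(1 − 0.58) = 1/0.42 ≈ 2.381.
Need ΔY = +$676 million, so ΔG = ΔY/k = (+$676 million) × 0.42 ≈ +$284 million.
The government should increase government purchases by $284 million.

+$284 million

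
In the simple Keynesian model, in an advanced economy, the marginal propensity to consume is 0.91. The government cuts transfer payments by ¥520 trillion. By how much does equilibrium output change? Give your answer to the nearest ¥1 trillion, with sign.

The transfer change shifts disposable income by −¥520 trillion, so first-round consumption changes by c·ΔTR = 0.91 × (−¥520 trillion) = −¥473.2 trillion.
Expenditure multiplier = 1/(1 − MPC) = 1/(1 − 0.91) = 1/0.09 ≈ 11.111.
The transfer multiplier is c × k ≈ 10.111, so ΔY = k × (c·ΔTR) = (−¥473.2 trillion) / 0.09 ≈ −¥5,258 trillion.

−¥5,258 trillion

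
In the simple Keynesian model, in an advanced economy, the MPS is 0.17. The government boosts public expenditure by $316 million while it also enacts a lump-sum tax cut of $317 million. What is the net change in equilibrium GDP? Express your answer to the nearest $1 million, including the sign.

+$3,407 million

MPC = 1 − MPS = 1 − 0.17 = 0.83.
Expenditure multiplier = 1/(1 − MPC) = 1/(1 − 0.83) = 1/0.17 ≈ 5.882.
ΔG contributes k·ΔG = (+$316 million) / 0.17 ≈ +$1,858.8 million.
ΔT of −$317 million changes first-round spending by −c·ΔT = +$263.11 million, contributing k·(−c·ΔT) = (+$263.11 million) / 0.17 ≈ +$1,547.7 million.
Net ΔY = k(ΔG − c·ΔT) = (+$579.11 million) / 0.17 ≈ +$3,407 million.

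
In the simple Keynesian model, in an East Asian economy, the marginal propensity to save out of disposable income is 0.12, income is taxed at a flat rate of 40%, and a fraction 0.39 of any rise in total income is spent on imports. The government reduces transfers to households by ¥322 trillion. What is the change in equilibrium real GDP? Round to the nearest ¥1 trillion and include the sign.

MPC = 1 − MPS = 1 − 0.12 = 0.88.
The transfer change shifts disposable income by −¥322 trillion, so first-round consumption changes by c·ΔTR = 0.88 × (−¥322 trillion) = −¥283.36 trillion.
Expenditure multiplier = 1/(1 − c(1−t) + m) = 1/(1 − 0.88×0.6 + 0.39) = 1/0.862 ≈ 1.16.
The transfer multiplier is c × k ≈ 1.021, so ΔY = k × (c·ΔTR) = (−¥283.36 trillion) / 0.862 ≈ −¥329 trillion.

−¥329 trillion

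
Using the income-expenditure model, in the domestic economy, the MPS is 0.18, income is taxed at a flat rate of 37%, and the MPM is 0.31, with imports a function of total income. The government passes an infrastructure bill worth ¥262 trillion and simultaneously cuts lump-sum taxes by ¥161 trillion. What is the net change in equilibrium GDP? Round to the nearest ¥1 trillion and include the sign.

+¥497 trillion

MPC = 1 − MPS = 1 − 0.18 = 0.82.
Expenditure multiplier = 1/(1 − c(1−t) + m) = 1/(1 − 0.82×0.63 + 0.31) = 1/0.7934 ≈ 1.26.
ΔG contributes k·ΔG = (+¥262 trillion) / 0.7934 ≈ +¥330.2 trillion.
ΔT of −¥161 trillion changes first-round spending by −c·ΔT = +¥132.02 trillion, contributing k·(−c·ΔT) = (+¥132.02 trillion) / 0.7934 ≈ +¥166.4 trillion.
Net ΔY = k(ΔG − c·ΔT) = (+¥394.02 trillion) / 0.7934 ≈ +¥497 trillion.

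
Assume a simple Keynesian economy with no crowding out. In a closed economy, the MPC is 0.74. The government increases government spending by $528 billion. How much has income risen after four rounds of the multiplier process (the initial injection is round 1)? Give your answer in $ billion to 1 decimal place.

$1,421.8 billion

Round 1 adds ΔG = $528 billion; each later round is MPC = 0.74 times the previous.
After 4 rounds: 528 + 390.72 + 289.1328 + 213.958272 = ΔG·(1 − c^4)/(1 − c) = 528 × (1 − 0.29986576)/0.26 ≈ $1,421.8 billion.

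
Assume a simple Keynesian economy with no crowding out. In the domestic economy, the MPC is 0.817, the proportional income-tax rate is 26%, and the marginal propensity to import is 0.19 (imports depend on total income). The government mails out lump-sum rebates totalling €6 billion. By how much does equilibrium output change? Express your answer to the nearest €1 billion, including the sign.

A lump-sum tax change of −€6 billion shifts disposable income by +€6 billion; first-round consumption changes by −c × ΔT = −0.817 × (−€6 billion) = +€4.902 billion.
Expenditure multiplier = 1/(1 − c(1−t) + m) = 1/(1 − 0.817×0.74 + 0.19) = 1/0.58542 ≈ 1.708.
The tax multiplier is −c × k ≈ −1.396, so ΔY = k × (−c·ΔT) = (+€4.902 billion) / 0.58542 ≈ +€8 billion.

+€8 billion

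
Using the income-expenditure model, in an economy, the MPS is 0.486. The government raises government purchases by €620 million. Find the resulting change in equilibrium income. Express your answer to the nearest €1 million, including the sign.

MPC = 1 − MPS = 1 − 0.486 = 0.514.
Government-spending multiplier = 1/(1 − MPC) = 1/(1 − 0.514) = 1/0.486 ≈ 2.058.
ΔY = k × ΔG = (+€620 million) / 0.486 ≈ +€1,276 million.

+€1,276 million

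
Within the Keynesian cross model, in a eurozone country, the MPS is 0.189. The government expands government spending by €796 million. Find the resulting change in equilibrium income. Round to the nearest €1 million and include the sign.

+€4,212 million

MPC = 1 − MPS = 1 − 0.189 = 0.811.
Expenditure multiplier = 1/(1 − MPC) = 1/(1 − 0.811) = 1/0.189 ≈ 5.291.
ΔY = k × ΔG = (+€796 million) / 0.189 ≈ +€4,212 million.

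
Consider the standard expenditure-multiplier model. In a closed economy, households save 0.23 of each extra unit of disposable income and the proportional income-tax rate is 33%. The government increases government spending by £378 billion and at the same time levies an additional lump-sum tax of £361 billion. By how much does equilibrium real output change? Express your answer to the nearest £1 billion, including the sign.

+£207 billion

MPC = 1 − MPS = 1 − 0.23 = 0.77.
Expenditure multiplier = 1/(1 − c(1−t)) = 1/(1 − 0.77×0.67) = 1/0.4841 ≈ 2.066.
ΔG contributes k·ΔG = (+£378 billion) / 0.4841 ≈ +£780.8 billion.
ΔT of +£361 billion changes first-round spending by −c·ΔT = −£277.97 billion, contributing k·(−c·ΔT) = (−£277.97 billion) / 0.4841 ≈ −£574.2 billion.
Net ΔY = k(ΔG − c·ΔT) = (+£100.03 billion) / 0.4841 ≈ +£207 billion.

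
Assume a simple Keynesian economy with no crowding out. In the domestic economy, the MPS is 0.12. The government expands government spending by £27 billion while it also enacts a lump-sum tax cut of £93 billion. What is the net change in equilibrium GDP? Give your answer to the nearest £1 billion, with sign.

MPC = 1 − MPS = 1 − 0.12 = 0.88.
Expenditure multiplier = 1/(1 − MPC) = 1/(1 − 0.88) = 1/0.12 ≈ 8.333.
ΔG contributes k·ΔG = (+£27 billion) / 0.12 = +£225 billion.
ΔT of −£93 billion changes first-round spending by −c·ΔT = +£81.84 billion, contributing k·(−c·ΔT) = (+£81.84 billion) / 0.12 = +£682 billion.
Net ΔY = k(ΔG − c·ΔT) = (+£108.84 billion) / 0.12 = +£907 billion.

+£907 billion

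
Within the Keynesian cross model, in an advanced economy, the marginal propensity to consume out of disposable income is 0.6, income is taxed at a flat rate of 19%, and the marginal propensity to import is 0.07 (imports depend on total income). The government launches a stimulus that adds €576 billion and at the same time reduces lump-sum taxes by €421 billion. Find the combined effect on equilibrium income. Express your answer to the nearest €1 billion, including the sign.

+€1,419 billion

Expenditure multiplier = 1/(1 − c(1−t) + m) = 1/(1 − 0.6×0.81 + 0.07) = 1/0.584 ≈ 1.712.
ΔG contributes k·ΔG = (+€576 billion) / 0.584 ≈ +€986.3 billion.
ΔT of −€421 billion changes first-round spending by −c·ΔT = +€252.6 billion, contributing k·(−c·ΔT) = (+€252.6 billion) / 0.584 ≈ +€432.5 billion.
Net ΔY = k(ΔG − c·ΔT) = (+€828.6 billion) / 0.584 ≈ +€1,419 billion.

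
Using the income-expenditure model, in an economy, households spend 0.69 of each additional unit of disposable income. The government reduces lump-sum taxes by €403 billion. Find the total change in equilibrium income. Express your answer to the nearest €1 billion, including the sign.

+€897 billion

A lump-sum tax change of −€403 billion shifts disposable income by +€403 billion; first-round consumption changes by −c × ΔT = −0.69 × (−€403 billion) = +€278.07 billion.
Expenditure multiplier = 1/(1 − MPC) = 1/(1 − 0.69) = 1/0.31 ≈ 3.226.
The tax multiplier is −c × k ≈ −2.226, so ΔY = k × (−c·ΔT) = (+€278.07 billion) / 0.31 = +€897 billion.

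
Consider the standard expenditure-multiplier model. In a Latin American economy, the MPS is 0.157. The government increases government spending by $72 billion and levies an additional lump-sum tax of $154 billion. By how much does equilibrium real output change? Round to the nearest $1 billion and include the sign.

MPC = 1 − MPS = 1 − 0.157 = 0.843.
Expenditure multiplier = 1/(1 − MPC) = 1/(1 − 0.843) = 1/0.157 ≈ 6.369.
ΔG contributes k·ΔG = (+$72 billion) / 0.157 ≈ +$458.6 billion.
ΔT of +$154 billion changes first-round spending by −c·ΔT = −$129.822 billion, contributing k·(−c·ΔT) = (−$129.822 billion) / 0.157 ≈ −$826.9 billion.
Net ΔY = k(ΔG − c·ΔT) = (−$57.822 billion) / 0.157 ≈ −$368 billion.

−$368 billion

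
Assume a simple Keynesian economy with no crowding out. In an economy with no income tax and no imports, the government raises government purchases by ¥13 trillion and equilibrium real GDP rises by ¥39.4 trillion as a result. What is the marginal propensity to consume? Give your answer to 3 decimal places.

0.670

Implied spending multiplier k = ΔY/ΔG = 39.4/13 ≈ 3.0308.
Since k = 1/(1 − MPC), MPC = 1 − 1/k = 1 − ΔG/ΔY = 1 − 13/39.4 ≈ 0.670.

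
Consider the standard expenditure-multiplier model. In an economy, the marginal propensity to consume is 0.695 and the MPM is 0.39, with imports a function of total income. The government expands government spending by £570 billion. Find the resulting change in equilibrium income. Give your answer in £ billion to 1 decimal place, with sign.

+£820.1 billion

Spending multiplier = 1/(1 − c + m) = 1/(1 − 0.695 + 0.39) = 1/0.695 ≈ 1.439.
ΔY = k × ΔG = (+£570 billion) / 0.695 ≈ +£820.1 billion.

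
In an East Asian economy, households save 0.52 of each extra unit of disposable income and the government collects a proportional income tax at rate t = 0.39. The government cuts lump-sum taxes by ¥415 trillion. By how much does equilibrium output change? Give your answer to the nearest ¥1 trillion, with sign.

+¥282 trillion

MPC = 1 − MPS = 1 − 0.52 = 0.48.
A lump-sum tax change of −¥415 trillion shifts disposable income by +¥415 trillion; first-round consumption changes by −c × ΔT = −0.48 × (−¥415 trillion) = +¥199.2 trillion.
Expenditure multiplier = 1/(1 − c(1−t)) = 1/(1 − 0.48×0.61) = 1/0.7072 ≈ 1.414.
The tax multiplier is −c × k ≈ −0.679, so ΔY = k × (−c·ΔT) = (+¥199.2 trillion) / 0.7072 ≈ +¥282 trillion.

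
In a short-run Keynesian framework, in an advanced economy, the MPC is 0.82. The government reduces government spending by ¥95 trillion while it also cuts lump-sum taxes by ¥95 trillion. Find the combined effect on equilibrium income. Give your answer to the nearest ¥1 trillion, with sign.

−¥95 trillion

Expenditure multiplier = 1/(1 − MPC) = 1/(1 − 0.82) = 1/0.18 ≈ 5.556.
ΔG contributes k·ΔG = (−¥95 trillion) / 0.18 ≈ −¥527.8 trillion.
ΔT of −¥95 trillion changes first-round spending by −c·ΔT = +¥77.9 trillion, contributing k·(−c·ΔT) = (+¥77.9 trillion) / 0.18 ≈ +¥432.8 trillion.
With ΔG = ΔT and no other leakages, the balanced-budget multiplier is 1, so ΔY = ΔG = −¥95 trillion.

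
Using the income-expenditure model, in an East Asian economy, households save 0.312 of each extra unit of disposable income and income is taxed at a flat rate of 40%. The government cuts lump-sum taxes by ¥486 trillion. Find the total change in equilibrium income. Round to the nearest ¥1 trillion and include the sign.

MPC = 1 − MPS = 1 − 0.312 = 0.688.
A lump-sum tax change of −¥486 trillion shifts disposable income by +¥486 trillion; first-round consumption changes by −c × ΔT = −0.688 × (−¥486 trillion) = +¥334.368 trillion.
Expenditure multiplier = 1/(1 − c(1−t)) = 1/(1 − 0.688×0.6) = 1/0.5872 ≈ 1.703.
The tax multiplier is −c × k ≈ −1.172, so ΔY = k × (−c·ΔT) = (+¥334.368 trillion) / 0.5872 ≈ +¥569 trillion.

+¥569 trillion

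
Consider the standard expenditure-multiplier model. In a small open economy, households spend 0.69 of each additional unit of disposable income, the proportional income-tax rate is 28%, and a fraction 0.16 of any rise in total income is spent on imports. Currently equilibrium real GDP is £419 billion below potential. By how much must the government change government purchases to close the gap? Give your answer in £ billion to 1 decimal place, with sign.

+£277.9 billion

Spending multiplier = 1/(1 − c(1−t) + m) = 1/(1 − 0.69×0.72 + 0.16) = 1/0.6632 ≈ 1.508.
Need ΔY = +£419 billion, so ΔG = ΔY/k = (+£419 billion) × 0.6632 ≈ +£277.9 billion.
The government should increase government purchases by £277.9 billion.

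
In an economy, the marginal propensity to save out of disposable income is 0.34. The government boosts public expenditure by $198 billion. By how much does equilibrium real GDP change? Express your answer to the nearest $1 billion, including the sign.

MPC = 1 − MPS = 1 − 0.34 = 0.66.
Government-spending multiplier = 1/(1 − MPC) = 1/(1 − 0.66) = 1/0.34 ≈ 2.941.
ΔY = k × ΔG = (+$198 billion) / 0.34 ≈ +$582 billion.

+$582 billion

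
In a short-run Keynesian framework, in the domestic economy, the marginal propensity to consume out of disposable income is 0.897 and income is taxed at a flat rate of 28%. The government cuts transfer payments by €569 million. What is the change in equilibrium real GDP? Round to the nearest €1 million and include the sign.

−€1,441 million

The transfer change shifts disposable income by −€569 million, so first-round consumption changes by c·ΔTR = 0.897 × (−€569 million) = −€510.393 million.
Expenditure multiplier = 1/(1 − c(1−t)) = 1/(1 − 0.897×0.72) = 1/0.35416 ≈ 2.824.
The transfer multiplier is c × k ≈ 2.533, so ΔY = k × (c·ΔTR) = (−€510.393 million) / 0.35416 ≈ −€1,441 million.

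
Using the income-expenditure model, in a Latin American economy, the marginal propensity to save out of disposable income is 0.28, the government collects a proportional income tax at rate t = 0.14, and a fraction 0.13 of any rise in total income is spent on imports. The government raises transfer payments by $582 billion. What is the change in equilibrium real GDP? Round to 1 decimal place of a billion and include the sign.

MPC = 1 − MPS = 1 − 0.28 = 0.72.
The transfer change shifts disposable income by +$582 billion, so first-round consumption changes by c·ΔTR = 0.72 × (+$582 billion) = +$419.04 billion.
Expenditure multiplier = 1/(1 − c(1−t) + m) = 1/(1 − 0.72×0.86 + 0.13) = 1/0.5108 ≈ 1.958.
The transfer multiplier is c × k ≈ 1.41, so ΔY = k × (c·ΔTR) = (+$419.04 billion) / 0.5108 ≈ +$820.4 billion.

+$820.4 billion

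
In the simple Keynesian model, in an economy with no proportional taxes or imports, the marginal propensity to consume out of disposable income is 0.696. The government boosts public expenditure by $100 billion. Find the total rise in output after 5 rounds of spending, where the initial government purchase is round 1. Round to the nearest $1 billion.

Round 1 adds ΔG = $100 billion; each later round is MPC = 0.696 times the previous.
After 5 rounds: 100 + 69.6 + 48.4416 + 33.7153536 + 23.4658861056 = ΔG·(1 − c^5)/(1 − c) = 100 × (1 − 0.163322567294976)/0.304 ≈ $275 billion.

$275 billion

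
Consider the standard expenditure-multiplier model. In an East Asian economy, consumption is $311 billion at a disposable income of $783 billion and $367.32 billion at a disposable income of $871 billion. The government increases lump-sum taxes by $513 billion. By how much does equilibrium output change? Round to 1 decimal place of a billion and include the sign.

MPC = ΔC/ΔYd = (367.32 − 311)/(871 − 783) = 56.32/88 = 0.64.
A lump-sum tax change of +$513 billion shifts disposable income by −$513 billion; first-round consumption changes by −c × ΔT = −0.64 × (+$513 billion) = −$328.32 billion.
Expenditure multiplier = 1/(1 − MPC) = 1/(1 − 0.64) = 1/0.36 ≈ 2.778.
The tax multiplier is −c × k ≈ −1.778, so ΔY = k × (−c·ΔT) = (−$328.32 billion) / 0.36 = −$912 billion.

−$912.0 billion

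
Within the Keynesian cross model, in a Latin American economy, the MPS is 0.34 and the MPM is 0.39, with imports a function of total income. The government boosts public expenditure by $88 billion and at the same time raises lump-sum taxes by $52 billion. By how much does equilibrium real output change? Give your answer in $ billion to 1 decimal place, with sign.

+$73.5 billion

MPC = 1 − MPS = 1 − 0.34 = 0.66.
Expenditure multiplier = 1/(1 − c + m) = 1/(1 − 0.66 + 0.39) = 1/0.73 ≈ 1.37.
ΔG contributes k·ΔG = (+$88 billion) / 0.73 ≈ +$120.5 billion.
ΔT of +$52 billion changes first-round spending by −c·ΔT = −$34.32 billion, contributing k·(−c·ΔT) = (−$34.32 billion) / 0.73 ≈ −$47 billion.
Net ΔY = k(ΔG − c·ΔT) = (+$53.68 billion) / 0.73 ≈ +$73.5 billion.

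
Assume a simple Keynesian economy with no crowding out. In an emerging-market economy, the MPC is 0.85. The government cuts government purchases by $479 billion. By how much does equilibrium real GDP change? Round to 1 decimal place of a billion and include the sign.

Expenditure multiplier = 1/(1 − MPC) = 1/(1 − 0.85) = 1/0.15 ≈ 6.667.
ΔY = k × ΔG = (−$479 billion) / 0.15 ≈ −$3,193.3 billion.

−$3,193.3 billion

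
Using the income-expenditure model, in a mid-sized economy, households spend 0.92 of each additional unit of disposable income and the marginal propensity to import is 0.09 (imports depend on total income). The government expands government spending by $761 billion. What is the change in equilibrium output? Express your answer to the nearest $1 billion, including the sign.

+$4,476 billion

Expenditure multiplier = 1/(1 − c + m) = 1/(1 − 0.92 + 0.09) = 1/0.17 ≈ 5.882.
ΔY = k × ΔG = (+$761 billion) / 0.17 ≈ +$4,476 billion.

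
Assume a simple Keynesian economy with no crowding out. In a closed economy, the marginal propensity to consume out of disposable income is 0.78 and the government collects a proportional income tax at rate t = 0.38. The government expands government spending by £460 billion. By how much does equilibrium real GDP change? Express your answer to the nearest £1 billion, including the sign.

Government-spending multiplier = 1/(1 − c(1−t)) = 1/(1 − 0.78×0.62) = 1/0.5164 ≈ 1.936.
ΔY = k × ΔG = (+£460 billion) / 0.5164 ≈ +£891 billion.

+£891 billion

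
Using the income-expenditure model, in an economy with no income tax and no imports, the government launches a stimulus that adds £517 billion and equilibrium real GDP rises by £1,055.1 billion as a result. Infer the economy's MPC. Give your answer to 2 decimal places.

0.51

Implied spending multiplier k = ΔY/ΔG = 1,055.1/517 ≈ 2.0408.
Since k = 1/(1 − MPC), MPC = 1 − 1/k = 1 − ΔG/ΔY = 1 − 517/1,055.1 ≈ 0.51.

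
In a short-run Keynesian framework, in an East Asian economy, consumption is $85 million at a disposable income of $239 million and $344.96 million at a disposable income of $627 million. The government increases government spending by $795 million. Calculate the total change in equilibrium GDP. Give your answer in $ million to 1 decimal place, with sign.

+$2,409.1 million

MPC = ΔC/ΔYd = (344.96 − 85)/(627 − 239) = 259.96/388 = 0.67.
Expenditure multiplier = 1/(1 − MPC) = 1/(1 − 0.67) = 1/0.33 ≈ 3.03.
ΔY = k × ΔG = (+$795 million) / 0.33 ≈ +$2,409.1 million.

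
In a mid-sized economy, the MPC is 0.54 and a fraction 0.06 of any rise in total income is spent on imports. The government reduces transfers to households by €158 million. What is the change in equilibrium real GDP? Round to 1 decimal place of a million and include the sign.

−€164.1 million

The transfer change shifts disposable income by −€158 million, so first-round consumption changes by c·ΔTR = 0.54 × (−€158 million) = −€85.32 million.
Expenditure multiplier = 1/(1 − c + m) = 1/(1 − 0.54 + 0.06) = 1/0.52 ≈ 1.923.
The transfer multiplier is c × k ≈ 1.038, so ΔY = k × (c·ΔTR) = (−€85.32 million) / 0.52 ≈ −€164.1 million.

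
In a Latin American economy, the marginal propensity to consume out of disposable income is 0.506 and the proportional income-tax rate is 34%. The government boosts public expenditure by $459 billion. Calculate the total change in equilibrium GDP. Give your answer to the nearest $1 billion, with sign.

Expenditure multiplier = 1/(1 − c(1−t)) = 1/(1 − 0.506×0.66) = 1/0.66604 ≈ 1.501.
ΔY = k × ΔG = (+$459 billion) / 0.66604 ≈ +$689 billion.

+$689 billion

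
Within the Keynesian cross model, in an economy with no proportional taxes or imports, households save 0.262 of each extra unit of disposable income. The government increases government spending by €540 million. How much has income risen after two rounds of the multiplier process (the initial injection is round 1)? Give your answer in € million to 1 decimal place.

€938.5 million

MPC = 1 − MPS = 1 − 0.262 = 0.738.
Round 1 adds ΔG = €540 million; each later round is MPC = 0.738 times the previous.
After 2 rounds: 540 + 398.52 = ΔG·(1 − c^2)/(1 − c) = 540 × (1 − 0.544644)/0.262 ≈ €938.5 million.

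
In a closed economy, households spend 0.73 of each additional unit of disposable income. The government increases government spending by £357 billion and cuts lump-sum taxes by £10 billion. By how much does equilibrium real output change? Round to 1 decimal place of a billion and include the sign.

Expenditure multiplier = 1/(1 − MPC) = 1/(1 − 0.73) = 1/0.27 ≈ 3.704.
ΔG contributes k·ΔG = (+£357 billion) / 0.27 ≈ +£1,322.2 billion.
ΔT of −£10 billion changes first-round spending by −c·ΔT = +£7.3 billion, contributing k·(−c·ΔT) = (+£7.3 billion) / 0.27 ≈ +£27 billion.
Net ΔY = k(ΔG − c·ΔT) = (+£364.3 billion) / 0.27 ≈ +£1,349.3 billion.

+£1,349.3 billion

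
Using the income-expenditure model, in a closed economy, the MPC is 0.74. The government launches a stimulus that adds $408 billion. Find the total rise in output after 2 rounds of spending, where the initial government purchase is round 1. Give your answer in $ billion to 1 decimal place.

$709.9 billion

Round 1 adds ΔG = $408 billion; each later round is MPC = 0.74 times the previous.
After 2 rounds: 408 + 301.92 = ΔG·(1 − c^2)/(1 − c) = 408 × (1 − 0.5476)/0.26 ≈ $709.9 billion.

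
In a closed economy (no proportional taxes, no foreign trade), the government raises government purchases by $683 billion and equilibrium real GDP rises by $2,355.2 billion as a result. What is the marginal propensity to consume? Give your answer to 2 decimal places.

Implied spending multiplier k = ΔY/ΔG = 2,355.2/683 ≈ 3.4483.
Since k = 1/(1 − MPC), MPC = 1 − 1/k = 1 − ΔG/ΔY = 1 − 683/2,355.2 ≈ 0.71.

0.71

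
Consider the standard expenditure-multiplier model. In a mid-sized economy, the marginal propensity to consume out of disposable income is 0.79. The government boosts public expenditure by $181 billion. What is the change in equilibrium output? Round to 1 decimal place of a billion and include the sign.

Government-spending multiplier = 1/(1 − MPC) = 1/(1 − 0.79) = 1/0.21 ≈ 4.762.
ΔY = k × ΔG = (+$181 billion) / 0.21 ≈ +$861.9 billion.

+$861.9 billion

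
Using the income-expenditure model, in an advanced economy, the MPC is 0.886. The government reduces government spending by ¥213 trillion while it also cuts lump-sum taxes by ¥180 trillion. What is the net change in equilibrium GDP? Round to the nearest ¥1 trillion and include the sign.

−¥469 trillion

Expenditure multiplier = 1/(1 − MPC) = 1/(1 − 0.886) = 1/0.114 ≈ 8.772.
ΔG contributes k·ΔG = (−¥213 trillion) / 0.114 ≈ −¥1,868.4 trillion.
ΔT of −¥180 trillion changes first-round spending by −c·ΔT = +¥159.48 trillion, contributing k·(−c·ΔT) = (+¥159.48 trillion) / 0.114 ≈ +¥1,398.9 trillion.
Net ΔY = k(ΔG − c·ΔT) = (−¥53.52 trillion) / 0.114 ≈ −¥469 trillion.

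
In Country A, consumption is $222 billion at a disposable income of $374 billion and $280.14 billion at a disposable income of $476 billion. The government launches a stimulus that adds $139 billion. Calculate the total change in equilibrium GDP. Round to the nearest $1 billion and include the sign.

MPC = ΔC/ΔYd = (280.14 − 222)/(476 − 374) = 58.14/102 = 0.57.
Spending multiplier = 1/(1 − MPC) = 1/(1 − 0.57) = 1/0.43 ≈ 2.326.
ΔY = k × ΔG = (+$139 billion) / 0.43 ≈ +$323 billion.

+$323 billion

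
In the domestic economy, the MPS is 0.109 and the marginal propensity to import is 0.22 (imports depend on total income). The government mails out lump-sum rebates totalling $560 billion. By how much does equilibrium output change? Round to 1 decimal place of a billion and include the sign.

+$1,516.6 billion

MPC = 1 − MPS = 1 − 0.109 = 0.891.
A lump-sum tax change of −$560 billion shifts disposable income by +$560 billion; first-round consumption changes by −c × ΔT = −0.891 × (−$560 billion) = +$498.96 billion.
Expenditure multiplier = 1/(1 − c + m) = 1/(1 − 0.891 + 0.22) = 1/0.329 ≈ 3.04.
The tax multiplier is −c × k ≈ −2.708, so ΔY = k × (−c·ΔT) = (+$498.96 billion) / 0.329 ≈ +$1,516.6 billion.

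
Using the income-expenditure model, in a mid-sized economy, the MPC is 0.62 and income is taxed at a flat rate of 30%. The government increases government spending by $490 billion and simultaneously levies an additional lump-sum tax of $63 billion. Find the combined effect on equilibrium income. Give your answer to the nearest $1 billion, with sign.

Expenditure multiplier = 1/(1 − c(1−t)) = 1/(1 − 0.62×0.7) = 1/0.566 ≈ 1.767.
ΔG contributes k·ΔG = (+$490 billion) / 0.566 ≈ +$865.7 billion.
ΔT of +$63 billion changes first-round spending by −c·ΔT = −$39.06 billion, contributing k·(−c·ΔT) = (−$39.06 billion) / 0.566 ≈ −$69 billion.
Net ΔY = k(ΔG − c·ΔT) = (+$450.94 billion) / 0.566 ≈ +$797 billion.

+$797 billion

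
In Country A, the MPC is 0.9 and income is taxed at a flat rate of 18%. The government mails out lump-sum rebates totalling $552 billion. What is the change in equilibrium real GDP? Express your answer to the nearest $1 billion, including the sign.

A lump-sum tax change of −$552 billion shifts disposable income by +$552 billion; first-round consumption changes by −c × ΔT = −0.9 × (−$552 billion) = +$496.8 billion.
Expenditure multiplier = 1/(1 − c(1−t)) = 1/(1 − 0.9×0.82) = 1/0.262 ≈ 3.817.
The tax multiplier is −c × k ≈ −3.435, so ΔY = k × (−c·ΔT) = (+$496.8 billion) / 0.262 ≈ +$1,896 billion.

+$1,896 billion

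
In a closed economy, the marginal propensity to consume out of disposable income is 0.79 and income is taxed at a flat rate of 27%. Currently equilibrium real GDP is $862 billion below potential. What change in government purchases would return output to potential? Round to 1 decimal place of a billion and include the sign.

Spending multiplier = 1/(1 − c(1−t)) = 1/(1 − 0.79×0.73) = 1/0.4233 ≈ 2.362.
Need ΔY = +$862 billion, so ΔG = ΔY/k = (+$862 billion) × 0.4233 ≈ +$364.9 billion.
The government should increase government purchases by $364.9 billion.

+$364.9 billion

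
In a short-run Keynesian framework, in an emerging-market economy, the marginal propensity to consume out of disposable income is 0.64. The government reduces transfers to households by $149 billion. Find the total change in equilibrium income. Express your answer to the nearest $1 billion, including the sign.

−$265 billion

The transfer change shifts disposable income by −$149 billion, so first-round consumption changes by c·ΔTR = 0.64 × (−$149 billion) = −$95.36 billion.
Expenditure multiplier = 1/(1 − MPC) = 1/(1 − 0.64) = 1/0.36 ≈ 2.778.
The transfer multiplier is c × k ≈ 1.778, so ΔY = k × (c·ΔTR) = (−$95.36 billion) / 0.36 ≈ −$265 billion.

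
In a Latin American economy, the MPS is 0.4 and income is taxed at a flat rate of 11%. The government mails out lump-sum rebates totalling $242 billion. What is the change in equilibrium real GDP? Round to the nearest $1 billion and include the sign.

+$312 billion

MPC = 1 − MPS = 1 − 0.4 = 0.6.
A lump-sum tax change of −$242 billion shifts disposable income by +$242 billion; first-round consumption changes by −c × ΔT = −0.6 × (−$242 billion) = +$145.2 billion.
Expenditure multiplier = 1/(1 − c(1−t)) = 1/(1 − 0.6×0.89) = 1/0.466 ≈ 2.146.
The tax multiplier is −c × k ≈ −1.288, so ΔY = k × (−c·ΔT) = (+$145.2 billion) / 0.466 ≈ +$312 billion.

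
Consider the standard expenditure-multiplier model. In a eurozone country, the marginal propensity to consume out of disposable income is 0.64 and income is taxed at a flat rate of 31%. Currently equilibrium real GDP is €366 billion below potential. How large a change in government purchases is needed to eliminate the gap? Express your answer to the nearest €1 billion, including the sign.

Spending multiplier = 1/(1 − c(1−t)) = 1/(1 − 0.64×0.69) = 1/0.5584 ≈ 1.791.
Need ΔY = +€366 billion, so ΔG = ΔY/k = (+€366 billion) × 0.5584 ≈ +€204 billion.
The government should increase government purchases by €204 billion.

+€204 billion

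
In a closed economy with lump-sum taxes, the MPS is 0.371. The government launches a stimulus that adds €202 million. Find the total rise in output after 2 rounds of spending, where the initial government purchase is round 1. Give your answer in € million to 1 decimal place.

€329.1 million

MPC = 1 − MPS = 1 − 0.371 = 0.629.
Round 1 adds ΔG = €202 million; each later round is MPC = 0.629 times the previous.
After 2 rounds: 202 + 127.058 = ΔG·(1 − c^2)/(1 − c) = 202 × (1 − 0.395641)/0.371 ≈ €329.1 million.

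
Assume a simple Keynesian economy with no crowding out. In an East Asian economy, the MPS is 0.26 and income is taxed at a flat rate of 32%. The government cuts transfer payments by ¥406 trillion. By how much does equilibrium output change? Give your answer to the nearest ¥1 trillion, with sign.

MPC = 1 − MPS = 1 − 0.26 = 0.74.
The transfer change shifts disposable income by −¥406 trillion, so first-round consumption changes by c·ΔTR = 0.74 × (−¥406 trillion) = −¥300.44 trillion.
Expenditure multiplier = 1/(1 − c(1−t)) = 1/(1 − 0.74×0.68) = 1/0.4968 ≈ 2.013.
The transfer multiplier is c × k ≈ 1.49, so ΔY = k × (c·ΔTR) = (−¥300.44 trillion) / 0.4968 ≈ −¥605 trillion.

−¥605 trillion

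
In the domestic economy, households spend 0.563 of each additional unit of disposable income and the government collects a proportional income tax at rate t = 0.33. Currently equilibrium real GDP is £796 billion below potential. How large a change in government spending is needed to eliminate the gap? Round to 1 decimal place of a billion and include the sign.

+£495.7 billion

Spending multiplier = 1/(1 − c(1−t)) = 1/(1 − 0.563×0.67) = 1/0.62279 ≈ 1.606.
Need ΔY = +£796 billion, so ΔG = ΔY/k = (+£796 billion) × 0.62279 ≈ +£495.7 billion.
The government should increase government spending by £495.7 billion.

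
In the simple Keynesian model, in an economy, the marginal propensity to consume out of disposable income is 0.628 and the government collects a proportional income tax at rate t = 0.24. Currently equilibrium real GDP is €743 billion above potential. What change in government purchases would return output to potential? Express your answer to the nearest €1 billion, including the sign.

−€388 billion

Spending multiplier = 1/(1 − c(1−t)) = 1/(1 − 0.628×0.76) = 1/0.52272 ≈ 1.913.
Need ΔY = −€743 billion, so ΔG = ΔY/k = (−€743 billion) × 0.52272 ≈ −€388 billion.
The government should cut government purchases by €388 billion.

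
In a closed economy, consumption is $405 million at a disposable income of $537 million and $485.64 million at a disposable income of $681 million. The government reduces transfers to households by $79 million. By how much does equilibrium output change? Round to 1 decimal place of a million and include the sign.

MPC = ΔC/ΔYd = (485.64 − 405)/(681 − 537) = 80.64/144 = 0.56.
The transfer change shifts disposable income by −$79 million, so first-round consumption changes by c·ΔTR = 0.56 × (−$79 million) = −$44.24 million.
Expenditure multiplier = 1/(1 − MPC) = 1/(1 − 0.56) = 1/0.44 ≈ 2.273.
The transfer multiplier is c × k ≈ 1.273, so ΔY = k × (c·ΔTR) = (−$44.24 million) / 0.44 ≈ −$100.5 million.

−$100.5 million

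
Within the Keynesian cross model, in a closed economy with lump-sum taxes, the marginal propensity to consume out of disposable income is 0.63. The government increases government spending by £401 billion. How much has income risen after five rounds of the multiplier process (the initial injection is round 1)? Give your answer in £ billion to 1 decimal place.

£976.2 billion

Round 1 adds ΔG = £401 billion; each later round is MPC = 0.63 times the previous.
After 5 rounds: 401 + 252.63 + 159.1569 + 100.268847 + 63.16937361 = ΔG·(1 − c^5)/(1 − c) = 401 × (1 − 0.0992436543)/0.37 ≈ £976.2 billion.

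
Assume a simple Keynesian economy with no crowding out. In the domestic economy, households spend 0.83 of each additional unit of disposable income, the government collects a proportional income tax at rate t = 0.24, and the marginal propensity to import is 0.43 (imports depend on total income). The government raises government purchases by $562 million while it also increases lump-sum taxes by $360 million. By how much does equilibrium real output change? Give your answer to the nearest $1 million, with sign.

Expenditure multiplier = 1/(1 − c(1−t) + m) = 1/(1 − 0.83×0.76 + 0.43) = 1/0.7992 ≈ 1.251.
ΔG contributes k·ΔG = (+$562 million) / 0.7992 ≈ +$703.2 million.
ΔT of +$360 million changes first-round spending by −c·ΔT = −$298.8 million, contributing k·(−c·ΔT) = (−$298.8 million) / 0.7992 ≈ −$373.9 million.
Net ΔY = k(ΔG − c·ΔT) = (+$263.2 million) / 0.7992 ≈ +$329 million.

+$329 million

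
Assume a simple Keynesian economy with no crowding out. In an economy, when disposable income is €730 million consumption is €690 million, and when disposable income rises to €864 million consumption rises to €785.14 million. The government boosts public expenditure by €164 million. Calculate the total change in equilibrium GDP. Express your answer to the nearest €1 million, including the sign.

+€566 million

MPC = ΔC/ΔYd = (785.14 − 690)/(864 − 730) = 95.14/134 = 0.71.
Spending multiplier = 1/(1 − MPC) = 1/(1 − 0.71) = 1/0.29 ≈ 3.448.
ΔY = k × ΔG = (+€164 million) / 0.29 ≈ +€566 million.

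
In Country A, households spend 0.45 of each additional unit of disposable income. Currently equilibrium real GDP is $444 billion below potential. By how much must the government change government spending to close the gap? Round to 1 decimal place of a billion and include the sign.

Spending multiplier = 1/(1 − MPC) = 1/(1 − 0.45) = 1/0.55 ≈ 1.818.
Need ΔY = +$444 billion, so ΔG = ΔY/k = (+$444 billion) × 0.55 = +$244.2 billion.
The government should increase government spending by $244.2 billion.

+$244.2 billion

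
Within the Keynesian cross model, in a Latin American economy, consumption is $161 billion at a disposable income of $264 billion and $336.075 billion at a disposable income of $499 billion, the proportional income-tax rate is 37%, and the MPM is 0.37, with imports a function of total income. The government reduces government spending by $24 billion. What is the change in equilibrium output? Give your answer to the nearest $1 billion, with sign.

−$27 billion

MPC = ΔC/ΔYd = (336.075 − 161)/(499 − 264) = 175.075/235 = 0.745.
Government-spending multiplier = 1/(1 − c(1−t) + m) = 1/(1 − 0.745×0.63 + 0.37) = 1/0.90065 ≈ 1.11.
ΔY = k × ΔG = (−$24 billion) / 0.90065 ≈ −$27 billion.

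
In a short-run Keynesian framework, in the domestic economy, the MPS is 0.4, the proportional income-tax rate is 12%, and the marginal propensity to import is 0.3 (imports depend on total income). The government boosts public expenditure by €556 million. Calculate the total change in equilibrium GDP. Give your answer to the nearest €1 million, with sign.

MPC = 1 − MPS = 1 − 0.4 = 0.6.
Government-spending multiplier = 1/(1 − c(1−t) + m) = 1/(1 − 0.6×0.88 + 0.3) = 1/0.772 ≈ 1.295.
ΔY = k × ΔG = (+€556 million) / 0.772 ≈ +€720 million.

+€720 million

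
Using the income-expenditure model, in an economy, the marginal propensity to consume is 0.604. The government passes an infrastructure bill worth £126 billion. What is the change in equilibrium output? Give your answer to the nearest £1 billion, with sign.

+£318 billion

Spending multiplier = 1/(1 − MPC) = 1/(1 − 0.604) = 1/0.396 ≈ 2.525.
ΔY = k × ΔG = (+£126 billion) / 0.396 ≈ +£318 billion.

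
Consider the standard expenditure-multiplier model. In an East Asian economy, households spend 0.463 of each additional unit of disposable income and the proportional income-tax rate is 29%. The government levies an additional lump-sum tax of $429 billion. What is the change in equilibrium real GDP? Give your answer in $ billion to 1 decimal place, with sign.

−$295.9 billion

A lump-sum tax change of +$429 billion shifts disposable income by −$429 billion; first-round consumption changes by −c × ΔT = −0.463 × (+$429 billion) = −$198.627 billion.
Expenditure multiplier = 1/(1 − c(1−t)) = 1/(1 − 0.463×0.71) = 1/0.67127 ≈ 1.49.
The tax multiplier is −c × k ≈ −0.69, so ΔY = k × (−c·ΔT) = (−$198.627 billion) / 0.67127 ≈ −$295.9 billion.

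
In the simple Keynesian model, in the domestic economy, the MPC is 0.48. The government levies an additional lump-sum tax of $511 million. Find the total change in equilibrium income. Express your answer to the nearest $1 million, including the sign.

−$472 million

A lump-sum tax change of +$511 million shifts disposable income by −$511 million; first-round consumption changes by −c × ΔT = −0.48 × (+$511 million) = −$245.28 million.
Expenditure multiplier = 1/(1 − MPC) = 1/(1 − 0.48) = 1/0.52 ≈ 1.923.
The tax multiplier is −c × k ≈ −0.923, so ΔY = k × (−c·ΔT) = (−$245.28 million) / 0.52 ≈ −$472 million.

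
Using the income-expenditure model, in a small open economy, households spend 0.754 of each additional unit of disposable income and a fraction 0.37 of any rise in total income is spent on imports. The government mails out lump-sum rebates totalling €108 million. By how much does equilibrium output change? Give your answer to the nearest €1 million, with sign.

+€132 million

A lump-sum tax change of −€108 million shifts disposable income by +€108 million; first-round consumption changes by −c × ΔT = −0.754 × (−€108 million) = +€81.432 million.
Expenditure multiplier = 1/(1 − c + m) = 1/(1 − 0.754 + 0.37) = 1/0.616 ≈ 1.623.
The tax multiplier is −c × k ≈ −1.224, so ΔY = k × (−c·ΔT) = (+€81.432 million) / 0.616 ≈ +€132 million.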